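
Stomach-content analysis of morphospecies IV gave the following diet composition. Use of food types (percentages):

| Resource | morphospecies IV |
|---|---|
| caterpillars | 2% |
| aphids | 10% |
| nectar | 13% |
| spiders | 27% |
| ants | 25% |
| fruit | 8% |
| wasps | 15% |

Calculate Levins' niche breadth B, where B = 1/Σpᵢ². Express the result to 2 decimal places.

Convert percentages to proportions (divide by 100).
Σpᵢ² = 0.02² + 0.10² + 0.13² + 0.27² + 0.25² + 0.08² + 0.15² = 0.0004 + 0.0100 + 0.0169 + 0.0729 + 0.0625 + 0.0064 + 0.0225 = 0.1916
B = 1 / 0.1916 = 5.2192

5.22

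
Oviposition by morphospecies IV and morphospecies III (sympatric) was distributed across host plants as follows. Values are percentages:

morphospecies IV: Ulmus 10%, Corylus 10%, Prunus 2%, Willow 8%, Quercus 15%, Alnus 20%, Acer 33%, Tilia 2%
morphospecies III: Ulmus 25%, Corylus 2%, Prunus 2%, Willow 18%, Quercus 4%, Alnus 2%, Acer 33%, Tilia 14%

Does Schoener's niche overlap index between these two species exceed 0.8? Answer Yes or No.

Convert percentages to proportions (divide by 100).
Σ|p₁ᵢ − p₂ᵢ| = 0.15 + 0.08 + 0.00 + 0.10 + 0.11 + 0.18 + 0.00 + 0.12 = 0.74
D = 1 − ½ × 0.74 = 1 − 0.370 = 0.6300
D = 0.6300 < 0.8 → No.

No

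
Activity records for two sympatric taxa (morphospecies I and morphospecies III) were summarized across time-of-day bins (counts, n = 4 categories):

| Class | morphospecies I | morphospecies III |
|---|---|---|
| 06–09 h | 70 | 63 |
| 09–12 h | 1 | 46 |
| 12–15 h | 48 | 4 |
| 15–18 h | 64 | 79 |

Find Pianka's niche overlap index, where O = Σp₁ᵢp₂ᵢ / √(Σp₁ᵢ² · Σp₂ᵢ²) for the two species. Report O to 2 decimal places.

Proportions for morphospecies I (n=183): 70/183=0.3825, 1/183=0.0055, 48/183=0.2623, 64/183=0.3497
Proportions for morphospecies III (n=192): 63/192=0.3281, 46/192=0.2396, 4/192=0.0208, 79/192=0.4115
Σ p₁ᵢp₂ᵢ = 0.125498 + 0.001318 + 0.005456 + 0.143902 = 0.276174
Σp_1ᵢ² = 0.3825² + 0.0055² + 0.2623² + 0.3497² = 0.146306 + 0.000030 + 0.068801 + 0.122290 = 0.337427
Σp_2ᵢ² = 0.3281² + 0.2396² + 0.0208² + 0.4115² = 0.107650 + 0.057408 + 0.000433 + 0.169332 = 0.334823
O = 0.276174 / √(0.337427 × 0.334823) = 0.276174 / 0.3361225 = 0.8216

0.82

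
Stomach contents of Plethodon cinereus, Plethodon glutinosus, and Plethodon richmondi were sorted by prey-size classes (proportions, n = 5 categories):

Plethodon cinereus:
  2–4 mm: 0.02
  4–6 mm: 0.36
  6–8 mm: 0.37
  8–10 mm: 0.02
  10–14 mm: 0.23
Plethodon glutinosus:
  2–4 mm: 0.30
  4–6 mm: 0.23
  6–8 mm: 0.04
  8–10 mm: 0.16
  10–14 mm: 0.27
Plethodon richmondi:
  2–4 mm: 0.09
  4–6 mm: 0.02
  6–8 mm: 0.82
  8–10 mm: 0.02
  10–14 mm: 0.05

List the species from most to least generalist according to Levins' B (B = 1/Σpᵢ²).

Plethodon glutinosus > Plethodon cinereus > Plethodon richmondi

Σp_cineᵢ² = 0.02² + 0.36² + 0.37² + 0.02² + 0.23² = 0.0004 + 0.1296 + 0.1369 + 0.0004 + 0.0529 = 0.3202
B_cine = 1 / 0.3202 = 3.1230
Σp_glutᵢ² = 0.30² + 0.23² + 0.04² + 0.16² + 0.27² = 0.0900 + 0.0529 + 0.0016 + 0.0256 + 0.0729 = 0.2430
B_glut = 1 / 0.2430 = 4.1152
Σp_richᵢ² = 0.09² + 0.02² + 0.82² + 0.02² + 0.05² = 0.0081 + 0.0004 + 0.6724 + 0.0004 + 0.0025 = 0.6838
B_rich = 1 / 0.6838 = 1.4624
Ranking by B (broadest → narrowest): Plethodon glutinosus (4.12) > Plethodon cinereus (3.12) > Plethodon richmondi (1.46)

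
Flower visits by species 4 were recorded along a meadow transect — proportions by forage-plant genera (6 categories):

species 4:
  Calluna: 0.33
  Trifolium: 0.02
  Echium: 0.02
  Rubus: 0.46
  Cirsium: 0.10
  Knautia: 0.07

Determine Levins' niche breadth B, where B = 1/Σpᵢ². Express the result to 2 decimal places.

Σpᵢ² = 0.33² + 0.02² + 0.02² + 0.46² + 0.10² + 0.07² = 0.1089 + 0.0004 + 0.0004 + 0.2116 + 0.0100 + 0.0049 = 0.3362
B = 1 / 0.3362 = 2.9744

2.97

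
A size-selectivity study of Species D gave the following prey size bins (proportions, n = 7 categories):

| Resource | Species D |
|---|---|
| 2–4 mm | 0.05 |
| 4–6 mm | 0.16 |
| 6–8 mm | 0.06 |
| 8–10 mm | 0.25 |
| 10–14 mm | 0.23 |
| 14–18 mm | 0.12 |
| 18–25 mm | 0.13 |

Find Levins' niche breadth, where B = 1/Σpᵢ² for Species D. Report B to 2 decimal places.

Σpᵢ² = 0.05² + 0.16² + 0.06² + 0.25² + 0.23² + 0.12² + 0.13² = 0.0025 + 0.0256 + 0.0036 + 0.0625 + 0.0529 + 0.0144 + 0.0169 = 0.1784
B = 1 / 0.1784 = 5.6054

5.61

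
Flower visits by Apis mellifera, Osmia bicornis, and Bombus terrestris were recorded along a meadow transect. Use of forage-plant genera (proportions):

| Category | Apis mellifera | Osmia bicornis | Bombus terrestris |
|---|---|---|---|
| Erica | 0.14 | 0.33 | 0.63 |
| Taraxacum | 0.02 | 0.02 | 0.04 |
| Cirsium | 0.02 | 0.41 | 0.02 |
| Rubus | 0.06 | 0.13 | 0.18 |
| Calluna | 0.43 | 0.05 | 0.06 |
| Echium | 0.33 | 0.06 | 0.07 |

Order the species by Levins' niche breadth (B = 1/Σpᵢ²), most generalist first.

Σp_mellᵢ² = 0.14² + 0.02² + 0.02² + 0.06² + 0.43² + 0.33² = 0.0196 + 0.0004 + 0.0004 + 0.0036 + 0.1849 + 0.1089 = 0.3178
B_mell = 1 / 0.3178 = 3.1466
Σp_bicoᵢ² = 0.33² + 0.02² + 0.41² + 0.13² + 0.05² + 0.06² = 0.1089 + 0.0004 + 0.1681 + 0.0169 + 0.0025 + 0.0036 = 0.3004
B_bico = 1 / 0.3004 = 3.3289
Σp_terrᵢ² = 0.63² + 0.04² + 0.02² + 0.18² + 0.06² + 0.07² = 0.3969 + 0.0016 + 0.0004 + 0.0324 + 0.0036 + 0.0049 = 0.4398
B_terr = 1 / 0.4398 = 2.2738
Ranking by B (broadest → narrowest): Osmia bicornis (3.33) > Apis mellifera (3.15) > Bombus terrestris (2.27)

Osmia bicornis > Apis mellifera > Bombus terrestris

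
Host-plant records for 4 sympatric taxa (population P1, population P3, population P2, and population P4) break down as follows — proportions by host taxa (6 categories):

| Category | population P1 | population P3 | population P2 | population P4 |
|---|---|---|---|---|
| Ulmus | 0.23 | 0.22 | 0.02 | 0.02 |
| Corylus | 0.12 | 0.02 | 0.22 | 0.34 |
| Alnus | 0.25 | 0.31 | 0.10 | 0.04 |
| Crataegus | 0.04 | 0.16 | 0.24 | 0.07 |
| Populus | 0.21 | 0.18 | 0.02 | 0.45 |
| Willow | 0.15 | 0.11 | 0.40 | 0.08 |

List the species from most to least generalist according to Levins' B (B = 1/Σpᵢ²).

population P1 > population P3 > population P2 > population P4

Σp_P1ᵢ² = 0.23² + 0.12² + 0.25² + 0.04² + 0.21² + 0.15² = 0.0529 + 0.0144 + 0.0625 + 0.0016 + 0.0441 + 0.0225 = 0.1980
B_P1 = 1 / 0.1980 = 5.0505
Σp_P3ᵢ² = 0.22² + 0.02² + 0.31² + 0.16² + 0.18² + 0.11² = 0.0484 + 0.0004 + 0.0961 + 0.0256 + 0.0324 + 0.0121 = 0.2150
B_P3 = 1 / 0.2150 = 4.6512
Σp_P2ᵢ² = 0.02² + 0.22² + 0.10² + 0.24² + 0.02² + 0.40² = 0.0004 + 0.0484 + 0.0100 + 0.0576 + 0.0004 + 0.1600 = 0.2768
B_P2 = 1 / 0.2768 = 3.6127
Σp_P4ᵢ² = 0.02² + 0.34² + 0.04² + 0.07² + 0.45² + 0.08² = 0.0004 + 0.1156 + 0.0016 + 0.0049 + 0.2025 + 0.0064 = 0.3314
B_P4 = 1 / 0.3314 = 3.0175
Ranking by B (broadest → narrowest): population P1 (5.05) > population P3 (4.65) > population P2 (3.61) > population P4 (3.02)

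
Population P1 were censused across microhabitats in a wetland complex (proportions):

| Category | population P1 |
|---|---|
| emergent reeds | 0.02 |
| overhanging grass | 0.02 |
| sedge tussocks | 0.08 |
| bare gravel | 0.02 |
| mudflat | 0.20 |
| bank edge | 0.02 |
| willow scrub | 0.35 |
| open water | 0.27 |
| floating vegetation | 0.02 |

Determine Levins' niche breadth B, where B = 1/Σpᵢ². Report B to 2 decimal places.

4.10

Σpᵢ² = 0.02² + 0.02² + 0.08² + 0.02² + 0.20² + 0.02² + 0.35² + 0.27² + 0.02² = 0.0004 + 0.0004 + 0.0064 + 0.0004 + 0.0400 + 0.0004 + 0.1225 + 0.0729 + 0.0004 = 0.2438
B = 1 / 0.2438 = 4.1017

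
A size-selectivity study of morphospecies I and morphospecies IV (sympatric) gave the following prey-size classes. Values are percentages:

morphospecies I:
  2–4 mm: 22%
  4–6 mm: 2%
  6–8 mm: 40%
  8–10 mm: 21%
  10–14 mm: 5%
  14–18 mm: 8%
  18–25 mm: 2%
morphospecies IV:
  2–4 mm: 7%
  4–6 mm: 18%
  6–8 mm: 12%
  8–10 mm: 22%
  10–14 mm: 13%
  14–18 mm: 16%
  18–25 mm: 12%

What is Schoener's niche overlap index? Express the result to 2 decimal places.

0.57

Convert percentages to proportions (divide by 100).
Σ|p₁ᵢ − p₂ᵢ| = 0.15 + 0.16 + 0.28 + 0.01 + 0.08 + 0.08 + 0.10 = 0.86
D = 1 − ½ × 0.86 = 1 − 0.430 = 0.5700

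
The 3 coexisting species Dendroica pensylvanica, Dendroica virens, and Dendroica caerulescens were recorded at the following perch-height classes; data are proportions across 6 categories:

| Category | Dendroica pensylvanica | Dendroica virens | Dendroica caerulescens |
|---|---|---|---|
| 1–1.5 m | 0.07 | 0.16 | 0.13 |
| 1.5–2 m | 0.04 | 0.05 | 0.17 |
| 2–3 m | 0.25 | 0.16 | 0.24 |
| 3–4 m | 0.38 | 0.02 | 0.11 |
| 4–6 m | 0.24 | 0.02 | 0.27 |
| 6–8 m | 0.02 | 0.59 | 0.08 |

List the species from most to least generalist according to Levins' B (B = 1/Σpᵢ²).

Σp_pensᵢ² = 0.07² + 0.04² + 0.25² + 0.38² + 0.24² + 0.02² = 0.0049 + 0.0016 + 0.0625 + 0.1444 + 0.0576 + 0.0004 = 0.2714
B_pens = 1 / 0.2714 = 3.6846
Σp_vireᵢ² = 0.16² + 0.05² + 0.16² + 0.02² + 0.02² + 0.59² = 0.0256 + 0.0025 + 0.0256 + 0.0004 + 0.0004 + 0.3481 = 0.4026
B_vire = 1 / 0.4026 = 2.4839
Σp_caerᵢ² = 0.13² + 0.17² + 0.24² + 0.11² + 0.27² + 0.08² = 0.0169 + 0.0289 + 0.0576 + 0.0121 + 0.0729 + 0.0064 = 0.1948
B_caer = 1 / 0.1948 = 5.1335
Ranking by B (broadest → narrowest): Dendroica caerulescens (5.13) > Dendroica pensylvanica (3.68) > Dendroica virens (2.48)

Dendroica caerulescens > Dendroica pensylvanica > Dendroica virens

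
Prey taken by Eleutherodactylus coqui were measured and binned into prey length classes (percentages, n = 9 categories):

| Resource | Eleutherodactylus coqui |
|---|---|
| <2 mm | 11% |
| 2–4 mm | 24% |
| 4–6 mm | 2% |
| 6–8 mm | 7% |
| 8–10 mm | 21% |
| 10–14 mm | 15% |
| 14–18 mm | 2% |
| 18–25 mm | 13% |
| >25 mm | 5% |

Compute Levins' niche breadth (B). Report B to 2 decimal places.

Convert percentages to proportions (divide by 100).
Σpᵢ² = 0.11² + 0.24² + 0.02² + 0.07² + 0.21² + 0.15² + 0.02² + 0.13² + 0.05² = 0.0121 + 0.0576 + 0.0004 + 0.0049 + 0.0441 + 0.0225 + 0.0004 + 0.0169 + 0.0025 = 0.1614
B = 1 / 0.1614 = 6.1958

6.20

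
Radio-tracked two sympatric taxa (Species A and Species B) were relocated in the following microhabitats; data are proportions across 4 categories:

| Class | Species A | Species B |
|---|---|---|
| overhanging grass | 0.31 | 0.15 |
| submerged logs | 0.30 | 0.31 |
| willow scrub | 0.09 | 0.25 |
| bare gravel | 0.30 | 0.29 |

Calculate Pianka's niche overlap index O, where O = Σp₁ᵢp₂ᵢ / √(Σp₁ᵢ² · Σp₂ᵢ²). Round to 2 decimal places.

Σ p₁ᵢp₂ᵢ = 0.0465 + 0.0930 + 0.0225 + 0.0870 = 0.2490
Σp_1ᵢ² = 0.31² + 0.30² + 0.09² + 0.30² = 0.0961 + 0.0900 + 0.0081 + 0.0900 = 0.2842
Σp_2ᵢ² = 0.15² + 0.31² + 0.25² + 0.29² = 0.0225 + 0.0961 + 0.0625 + 0.0841 = 0.2652
O = 0.2490 / √(0.2842 × 0.2652) = 0.2490 / 0.27454 = 0.9070

0.91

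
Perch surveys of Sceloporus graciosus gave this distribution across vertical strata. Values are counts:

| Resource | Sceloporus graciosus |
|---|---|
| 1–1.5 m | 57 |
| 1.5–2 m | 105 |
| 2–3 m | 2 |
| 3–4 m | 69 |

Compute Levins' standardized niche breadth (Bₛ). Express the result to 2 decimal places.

0.62

Proportions for Sceloporus graciosus (n=233): 57/233=0.2446, 105/233=0.4506, 2/233=0.0086, 69/233=0.2961
Σpᵢ² = 0.2446² + 0.4506² + 0.0086² + 0.2961² = 0.059829 + 0.203040 + 0.000074 + 0.087675 = 0.350618
B = 1 / 0.350618 = 2.8521
Bₛ = (B − 1)/(n − 1) = (2.8521 − 1)/(4 − 1) = 1.8521/3 = 0.6174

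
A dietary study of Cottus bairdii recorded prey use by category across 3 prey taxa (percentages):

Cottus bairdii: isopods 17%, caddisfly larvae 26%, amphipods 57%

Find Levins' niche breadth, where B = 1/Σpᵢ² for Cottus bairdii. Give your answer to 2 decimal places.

2.37

Convert percentages to proportions (divide by 100).
Σpᵢ² = 0.17² + 0.26² + 0.57² = 0.0289 + 0.0676 + 0.3249 = 0.4214
B = 1 / 0.4214 = 2.3730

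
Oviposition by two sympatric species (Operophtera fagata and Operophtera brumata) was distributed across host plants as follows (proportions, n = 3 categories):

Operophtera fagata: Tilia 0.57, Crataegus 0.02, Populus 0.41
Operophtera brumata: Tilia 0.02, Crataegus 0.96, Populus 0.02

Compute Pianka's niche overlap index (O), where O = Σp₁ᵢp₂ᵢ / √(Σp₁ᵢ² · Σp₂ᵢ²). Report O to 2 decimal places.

Σ p₁ᵢp₂ᵢ = 0.0114 + 0.0192 + 0.0082 = 0.0388
Σp_1ᵢ² = 0.57² + 0.02² + 0.41² = 0.3249 + 0.0004 + 0.1681 = 0.4934
Σp_2ᵢ² = 0.02² + 0.96² + 0.02² = 0.0004 + 0.9216 + 0.0004 = 0.9224
O = 0.0388 / √(0.4934 × 0.9224) = 0.0388 / 0.67462 = 0.0575

0.06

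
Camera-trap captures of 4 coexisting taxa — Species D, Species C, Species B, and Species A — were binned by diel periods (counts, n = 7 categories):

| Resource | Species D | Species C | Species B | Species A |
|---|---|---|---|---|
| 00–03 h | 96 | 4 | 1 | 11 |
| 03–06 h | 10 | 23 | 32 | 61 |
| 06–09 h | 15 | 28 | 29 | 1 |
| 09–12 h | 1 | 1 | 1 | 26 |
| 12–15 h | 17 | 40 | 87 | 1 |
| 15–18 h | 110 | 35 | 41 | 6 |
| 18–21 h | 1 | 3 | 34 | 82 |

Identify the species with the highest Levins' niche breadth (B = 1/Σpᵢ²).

Proportions for Species D (n=250): 96/250=0.3840, 10/250=0.0400, 15/250=0.0600, 1/250=0.0040, 17/250=0.0680, 110/250=0.4400, 1/250=0.0040
Proportions for Species C (n=134): 4/134=0.0299, 23/134=0.1716, 28/134=0.2090, 1/134=0.0075, 40/134=0.2985, 35/134=0.2612, 3/134=0.0224
Proportions for Species B (n=225): 1/225=0.0044, 32/225=0.1422, 29/225=0.1289, 1/225=0.0044, 87/225=0.3867, 41/225=0.1822, 34/225=0.1511
Proportions for Species A (n=188): 11/188=0.0585, 61/188=0.3245, 1/188=0.0053, 26/188=0.1383, 1/188=0.0053, 6/188=0.0319, 82/188=0.4362
Σp_Dᵢ² = 0.3840² + 0.0400² + 0.0600² + 0.0040² + 0.0680² + 0.4400² + 0.0040² = 0.147456 + 0.001600 + 0.003600 + 0.000016 + 0.004624 + 0.193600 + 0.000016 = 0.350912
B_D = 1 / 0.350912 = 2.8497
Σp_Cᵢ² = 0.0299² + 0.1716² + 0.2090² + 0.0075² + 0.2985² + 0.2612² + 0.0224² = 0.000894 + 0.029447 + 0.043681 + 0.000056 + 0.089102 + 0.068225 + 0.000502 = 0.231907
B_C = 1 / 0.231907 = 4.3121
Σp_Bᵢ² = 0.0044² + 0.1422² + 0.1289² + 0.0044² + 0.3867² + 0.1822² + 0.1511² = 0.000019 + 0.020221 + 0.016615 + 0.000019 + 0.149537 + 0.033197 + 0.022831 = 0.242439
B_B = 1 / 0.242439 = 4.1247
Σp_Aᵢ² = 0.0585² + 0.3245² + 0.0053² + 0.1383² + 0.0053² + 0.0319² + 0.4362² = 0.003422 + 0.105300 + 0.000028 + 0.019127 + 0.000028 + 0.001018 + 0.190270 = 0.319193
B_A = 1 / 0.319193 = 3.1329
Highest B → broadest niche (most generalist): Species C (B = 4.31).

Species C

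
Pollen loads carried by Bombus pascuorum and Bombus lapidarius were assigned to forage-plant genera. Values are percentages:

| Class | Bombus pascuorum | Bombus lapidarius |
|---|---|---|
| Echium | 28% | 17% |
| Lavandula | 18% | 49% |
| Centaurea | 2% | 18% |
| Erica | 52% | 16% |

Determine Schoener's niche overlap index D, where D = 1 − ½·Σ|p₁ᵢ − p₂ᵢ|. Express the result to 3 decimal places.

Convert percentages to proportions (divide by 100).
Σ|p₁ᵢ − p₂ᵢ| = 0.11 + 0.31 + 0.16 + 0.36 = 0.94
D = 1 − ½ × 0.94 = 1 − 0.470 = 0.53000

0.530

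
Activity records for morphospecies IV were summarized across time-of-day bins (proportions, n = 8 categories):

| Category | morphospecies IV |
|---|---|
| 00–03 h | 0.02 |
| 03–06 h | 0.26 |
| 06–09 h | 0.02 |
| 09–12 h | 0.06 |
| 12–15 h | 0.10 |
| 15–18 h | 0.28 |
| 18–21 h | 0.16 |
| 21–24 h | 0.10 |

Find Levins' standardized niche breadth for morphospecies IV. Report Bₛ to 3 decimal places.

0.586

Σpᵢ² = 0.02² + 0.26² + 0.02² + 0.06² + 0.10² + 0.28² + 0.16² + 0.10² = 0.0004 + 0.0676 + 0.0004 + 0.0036 + 0.0100 + 0.0784 + 0.0256 + 0.0100 = 0.1960
B = 1 / 0.1960 = 5.10204
Bₛ = (B − 1)/(n − 1) = (5.10204 − 1)/(8 − 1) = 4.10204/7 = 0.58601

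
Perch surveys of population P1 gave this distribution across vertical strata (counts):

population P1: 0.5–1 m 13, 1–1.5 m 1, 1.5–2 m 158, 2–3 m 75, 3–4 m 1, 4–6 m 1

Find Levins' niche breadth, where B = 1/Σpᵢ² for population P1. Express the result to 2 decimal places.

Proportions for population P1 (n=249): 13/249=0.0522, 1/249=0.0040, 158/249=0.6345, 75/249=0.3012, 1/249=0.0040, 1/249=0.0040
Σpᵢ² = 0.0522² + 0.0040² + 0.6345² + 0.3012² + 0.0040² + 0.0040² = 0.002725 + 0.000016 + 0.402590 + 0.090721 + 0.000016 + 0.000016 = 0.496084
B = 1 / 0.496084 = 2.0158

2.02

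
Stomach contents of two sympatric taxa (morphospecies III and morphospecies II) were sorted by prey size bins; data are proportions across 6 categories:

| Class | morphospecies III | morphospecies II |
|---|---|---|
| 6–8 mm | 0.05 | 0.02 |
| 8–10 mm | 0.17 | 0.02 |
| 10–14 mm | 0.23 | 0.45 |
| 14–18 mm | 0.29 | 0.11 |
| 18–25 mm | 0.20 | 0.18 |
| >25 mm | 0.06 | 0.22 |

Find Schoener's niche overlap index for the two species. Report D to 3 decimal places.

Σ|p₁ᵢ − p₂ᵢ| = 0.03 + 0.15 + 0.22 + 0.18 + 0.02 + 0.16 = 0.76
D = 1 − ½ × 0.76 = 1 − 0.380 = 0.62000

0.620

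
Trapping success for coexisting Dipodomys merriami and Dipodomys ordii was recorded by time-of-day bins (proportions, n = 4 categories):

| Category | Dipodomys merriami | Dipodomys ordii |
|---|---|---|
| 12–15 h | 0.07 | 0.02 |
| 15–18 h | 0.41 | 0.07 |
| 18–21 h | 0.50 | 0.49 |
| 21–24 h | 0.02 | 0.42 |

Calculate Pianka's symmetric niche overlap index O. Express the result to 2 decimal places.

Σ p₁ᵢp₂ᵢ = 0.0014 + 0.0287 + 0.2450 + 0.0084 = 0.2835
Σp_1ᵢ² = 0.07² + 0.41² + 0.50² + 0.02² = 0.0049 + 0.1681 + 0.2500 + 0.0004 = 0.4234
Σp_2ᵢ² = 0.02² + 0.07² + 0.49² + 0.42² = 0.0004 + 0.0049 + 0.2401 + 0.1764 = 0.4218
O = 0.2835 / √(0.4234 × 0.4218) = 0.2835 / 0.42260 = 0.6708

0.67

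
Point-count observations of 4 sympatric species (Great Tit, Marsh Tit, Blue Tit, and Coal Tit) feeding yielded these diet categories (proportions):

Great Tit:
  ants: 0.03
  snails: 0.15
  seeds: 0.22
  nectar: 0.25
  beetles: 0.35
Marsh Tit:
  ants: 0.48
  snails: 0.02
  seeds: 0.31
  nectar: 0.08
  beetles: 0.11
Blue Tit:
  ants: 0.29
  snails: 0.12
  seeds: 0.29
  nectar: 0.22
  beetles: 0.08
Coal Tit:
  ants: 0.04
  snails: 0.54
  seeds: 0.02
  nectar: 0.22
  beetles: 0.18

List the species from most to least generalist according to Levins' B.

Blue Tit > Great Tit > Marsh Tit > Coal Tit

Σp_Greaᵢ² = 0.03² + 0.15² + 0.22² + 0.25² + 0.35² = 0.0009 + 0.0225 + 0.0484 + 0.0625 + 0.1225 = 0.2568
B_Grea = 1 / 0.2568 = 3.8941
Σp_Marsᵢ² = 0.48² + 0.02² + 0.31² + 0.08² + 0.11² = 0.2304 + 0.0004 + 0.0961 + 0.0064 + 0.0121 = 0.3454
B_Mars = 1 / 0.3454 = 2.8952
Σp_Blueᵢ² = 0.29² + 0.12² + 0.29² + 0.22² + 0.08² = 0.0841 + 0.0144 + 0.0841 + 0.0484 + 0.0064 = 0.2374
B_Blue = 1 / 0.2374 = 4.2123
Σp_Coalᵢ² = 0.04² + 0.54² + 0.02² + 0.22² + 0.18² = 0.0016 + 0.2916 + 0.0004 + 0.0484 + 0.0324 = 0.3744
B_Coal = 1 / 0.3744 = 2.6709
Ranking by B (broadest → narrowest): Blue Tit (4.21) > Great Tit (3.89) > Marsh Tit (2.90) > Coal Tit (2.67)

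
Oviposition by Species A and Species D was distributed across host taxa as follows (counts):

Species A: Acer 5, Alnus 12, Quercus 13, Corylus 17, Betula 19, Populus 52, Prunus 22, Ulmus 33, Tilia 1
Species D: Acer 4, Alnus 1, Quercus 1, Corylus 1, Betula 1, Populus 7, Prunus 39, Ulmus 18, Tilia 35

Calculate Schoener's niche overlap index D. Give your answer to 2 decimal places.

0.43

Proportions for Species A (n=174): 5/174=0.0287, 12/174=0.0690, 13/174=0.0747, 17/174=0.0977, 19/174=0.1092, 52/174=0.2989, 22/174=0.1264, 33/174=0.1897, 1/174=0.0057
Proportions for Species D (n=107): 4/107=0.0374, 1/107=0.0093, 1/107=0.0093, 1/107=0.0093, 1/107=0.0093, 7/107=0.0654, 39/107=0.3645, 18/107=0.1682, 35/107=0.3271
Σ|p₁ᵢ − p₂ᵢ| = 0.0087 + 0.0597 + 0.0654 + 0.0884 + 0.0999 + 0.2335 + 0.2381 + 0.0215 + 0.3214 = 1.1366
D = 1 − ½ × 1.1366 = 1 − 0.56830 = 0.43170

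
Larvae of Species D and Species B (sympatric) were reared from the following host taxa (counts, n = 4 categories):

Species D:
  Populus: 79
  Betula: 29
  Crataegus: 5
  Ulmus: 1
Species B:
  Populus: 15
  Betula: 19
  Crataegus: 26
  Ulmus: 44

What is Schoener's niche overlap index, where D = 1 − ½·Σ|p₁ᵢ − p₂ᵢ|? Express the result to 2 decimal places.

Proportions for Species D (n=114): 79/114=0.6930, 29/114=0.2544, 5/114=0.0439, 1/114=0.0088
Proportions for Species B (n=104): 15/104=0.1442, 19/104=0.1827, 26/104=0.2500, 44/104=0.4231
Σ|p₁ᵢ − p₂ᵢ| = 0.5488 + 0.0717 + 0.2061 + 0.4143 = 1.2409
D = 1 − ½ × 1.2409 = 1 − 0.62045 = 0.37955

0.38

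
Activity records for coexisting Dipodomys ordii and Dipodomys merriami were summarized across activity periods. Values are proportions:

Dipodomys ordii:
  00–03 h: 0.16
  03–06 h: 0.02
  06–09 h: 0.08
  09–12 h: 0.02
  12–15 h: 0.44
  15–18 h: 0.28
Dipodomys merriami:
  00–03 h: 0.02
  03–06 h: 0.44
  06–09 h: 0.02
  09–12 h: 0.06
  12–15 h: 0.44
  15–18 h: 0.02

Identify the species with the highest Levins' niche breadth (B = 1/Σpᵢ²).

Σp_ordiᵢ² = 0.16² + 0.02² + 0.08² + 0.02² + 0.44² + 0.28² = 0.0256 + 0.0004 + 0.0064 + 0.0004 + 0.1936 + 0.0784 = 0.3048
B_ordi = 1 / 0.3048 = 3.2808
Σp_merrᵢ² = 0.02² + 0.44² + 0.02² + 0.06² + 0.44² + 0.02² = 0.0004 + 0.1936 + 0.0004 + 0.0036 + 0.1936 + 0.0004 = 0.3920
B_merr = 1 / 0.3920 = 2.5510
Highest B → broadest niche (most generalist): Dipodomys ordii (B = 3.28).

Dipodomys ordii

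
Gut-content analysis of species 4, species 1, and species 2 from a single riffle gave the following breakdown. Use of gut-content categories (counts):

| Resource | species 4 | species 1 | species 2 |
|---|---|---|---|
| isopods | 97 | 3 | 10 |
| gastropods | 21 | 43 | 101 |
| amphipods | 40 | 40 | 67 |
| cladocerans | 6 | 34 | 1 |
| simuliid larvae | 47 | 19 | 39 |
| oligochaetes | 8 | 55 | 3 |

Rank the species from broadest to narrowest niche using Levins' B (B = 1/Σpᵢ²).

Proportions for species 4 (n=219): 97/219=0.4429, 21/219=0.0959, 40/219=0.1826, 6/219=0.0274, 47/219=0.2146, 8/219=0.0365
Proportions for species 1 (n=194): 3/194=0.0155, 43/194=0.2216, 40/194=0.2062, 34/194=0.1753, 19/194=0.0979, 55/194=0.2835
Proportions for species 2 (n=221): 10/221=0.0452, 101/221=0.4570, 67/221=0.3032, 1/221=0.0045, 39/221=0.1765, 3/221=0.0136
Σp_4ᵢ² = 0.4429² + 0.0959² + 0.1826² + 0.0274² + 0.2146² + 0.0365² = 0.196160 + 0.009197 + 0.033343 + 0.000751 + 0.046053 + 0.001332 = 0.286836
B_4 = 1 / 0.286836 = 3.4863
Σp_1ᵢ² = 0.0155² + 0.2216² + 0.2062² + 0.1753² + 0.0979² + 0.2835² = 0.000240 + 0.049107 + 0.042518 + 0.030730 + 0.009584 + 0.080372 = 0.212551
B_1 = 1 / 0.212551 = 4.7048
Σp_2ᵢ² = 0.0452² + 0.4570² + 0.3032² + 0.0045² + 0.1765² + 0.0136² = 0.002043 + 0.208849 + 0.091930 + 0.000020 + 0.031152 + 0.000185 = 0.334179
B_2 = 1 / 0.334179 = 2.9924
Ranking by B (broadest → narrowest): species 1 (4.70) > species 4 (3.49) > species 2 (2.99)

species 1 > species 4 > species 2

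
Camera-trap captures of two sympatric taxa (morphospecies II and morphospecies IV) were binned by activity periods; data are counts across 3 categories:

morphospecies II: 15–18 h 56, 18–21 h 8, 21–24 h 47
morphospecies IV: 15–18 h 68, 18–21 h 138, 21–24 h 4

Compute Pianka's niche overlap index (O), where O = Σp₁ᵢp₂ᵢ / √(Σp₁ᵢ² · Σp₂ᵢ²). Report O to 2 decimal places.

0.45

Proportions for morphospecies II (n=111): 56/111=0.5045, 8/111=0.0721, 47/111=0.4234
Proportions for morphospecies IV (n=210): 68/210=0.3238, 138/210=0.6571, 4/210=0.0190
Σ p₁ᵢp₂ᵢ = 0.163357 + 0.047377 + 0.008045 = 0.218779
Σp_1ᵢ² = 0.5045² + 0.0721² + 0.4234² = 0.254520 + 0.005198 + 0.179268 = 0.438986
Σp_2ᵢ² = 0.3238² + 0.6571² + 0.0190² = 0.104846 + 0.431780 + 0.000361 = 0.536987
O = 0.218779 / √(0.438986 × 0.536987) = 0.218779 / 0.4855201 = 0.4506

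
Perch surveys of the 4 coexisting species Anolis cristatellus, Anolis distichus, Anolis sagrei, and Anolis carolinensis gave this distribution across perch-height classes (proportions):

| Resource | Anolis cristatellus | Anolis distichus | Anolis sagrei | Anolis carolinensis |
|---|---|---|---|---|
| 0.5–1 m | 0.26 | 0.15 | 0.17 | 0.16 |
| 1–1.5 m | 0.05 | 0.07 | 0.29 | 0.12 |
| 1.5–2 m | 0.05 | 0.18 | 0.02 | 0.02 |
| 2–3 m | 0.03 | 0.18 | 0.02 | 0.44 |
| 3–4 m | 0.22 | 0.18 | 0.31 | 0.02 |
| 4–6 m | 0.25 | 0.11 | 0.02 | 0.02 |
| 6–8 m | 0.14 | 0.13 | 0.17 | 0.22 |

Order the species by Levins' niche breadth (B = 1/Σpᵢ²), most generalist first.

Σp_crisᵢ² = 0.26² + 0.05² + 0.05² + 0.03² + 0.22² + 0.25² + 0.14² = 0.0676 + 0.0025 + 0.0025 + 0.0009 + 0.0484 + 0.0625 + 0.0196 = 0.2040
B_cris = 1 / 0.2040 = 4.9020
Σp_distᵢ² = 0.15² + 0.07² + 0.18² + 0.18² + 0.18² + 0.11² + 0.13² = 0.0225 + 0.0049 + 0.0324 + 0.0324 + 0.0324 + 0.0121 + 0.0169 = 0.1536
B_dist = 1 / 0.1536 = 6.5104
Σp_sagrᵢ² = 0.17² + 0.29² + 0.02² + 0.02² + 0.31² + 0.02² + 0.17² = 0.0289 + 0.0841 + 0.0004 + 0.0004 + 0.0961 + 0.0004 + 0.0289 = 0.2392
B_sagr = 1 / 0.2392 = 4.1806
Σp_caroᵢ² = 0.16² + 0.12² + 0.02² + 0.44² + 0.02² + 0.02² + 0.22² = 0.0256 + 0.0144 + 0.0004 + 0.1936 + 0.0004 + 0.0004 + 0.0484 = 0.2832
B_caro = 1 / 0.2832 = 3.5311
Ranking by B (broadest → narrowest): Anolis distichus (6.51) > Anolis cristatellus (4.90) > Anolis sagrei (4.18) > Anolis carolinensis (3.53)

Anolis distichus > Anolis cristatellus > Anolis sagrei > Anolis carolinensis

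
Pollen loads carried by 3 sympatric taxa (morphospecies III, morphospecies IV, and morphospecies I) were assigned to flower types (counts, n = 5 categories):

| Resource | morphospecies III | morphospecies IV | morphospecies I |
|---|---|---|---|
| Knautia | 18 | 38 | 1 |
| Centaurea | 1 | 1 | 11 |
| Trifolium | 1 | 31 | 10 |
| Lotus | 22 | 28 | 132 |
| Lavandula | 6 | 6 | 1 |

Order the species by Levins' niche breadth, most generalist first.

Proportions for morphospecies III (n=48): 18/48=0.3750, 1/48=0.0208, 1/48=0.0208, 22/48=0.4583, 6/48=0.1250
Proportions for morphospecies IV (n=104): 38/104=0.3654, 1/104=0.0096, 31/104=0.2981, 28/104=0.2692, 6/104=0.0577
Proportions for morphospecies I (n=155): 1/155=0.0065, 11/155=0.0710, 10/155=0.0645, 132/155=0.8516, 1/155=0.0065
Σp_IIIᵢ² = 0.3750² + 0.0208² + 0.0208² + 0.4583² + 0.1250² = 0.140625 + 0.000433 + 0.000433 + 0.210039 + 0.015625 = 0.367155
B_III = 1 / 0.367155 = 2.7236
Σp_IVᵢ² = 0.3654² + 0.0096² + 0.2981² + 0.2692² + 0.0577² = 0.133517 + 0.000092 + 0.088864 + 0.072469 + 0.003329 = 0.298271
B_IV = 1 / 0.298271 = 3.3527
Σp_Iᵢ² = 0.0065² + 0.0710² + 0.0645² + 0.8516² + 0.0065² = 0.000042 + 0.005041 + 0.004160 + 0.725223 + 0.000042 = 0.734508
B_I = 1 / 0.734508 = 1.3615
Ranking by B (broadest → narrowest): morphospecies IV (3.35) > morphospecies III (2.72) > morphospecies I (1.36)

morphospecies IV > morphospecies III > morphospecies I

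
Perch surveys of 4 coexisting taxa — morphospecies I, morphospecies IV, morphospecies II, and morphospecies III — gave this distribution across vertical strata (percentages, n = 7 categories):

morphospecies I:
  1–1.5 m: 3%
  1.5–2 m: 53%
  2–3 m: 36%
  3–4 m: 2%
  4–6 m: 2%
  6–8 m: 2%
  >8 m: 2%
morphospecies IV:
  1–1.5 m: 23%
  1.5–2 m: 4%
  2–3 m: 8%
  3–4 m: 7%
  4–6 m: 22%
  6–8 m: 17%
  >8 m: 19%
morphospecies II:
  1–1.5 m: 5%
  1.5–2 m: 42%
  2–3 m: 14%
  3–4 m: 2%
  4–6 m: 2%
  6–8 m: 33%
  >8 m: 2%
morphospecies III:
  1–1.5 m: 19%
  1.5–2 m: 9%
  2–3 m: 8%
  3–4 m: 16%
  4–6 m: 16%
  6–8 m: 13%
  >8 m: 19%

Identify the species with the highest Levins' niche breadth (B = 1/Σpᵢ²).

morphospecies III

Convert percentages to proportions (divide by 100).
Σp_Iᵢ² = 0.03² + 0.53² + 0.36² + 0.02² + 0.02² + 0.02² + 0.02² = 0.0009 + 0.2809 + 0.1296 + 0.0004 + 0.0004 + 0.0004 + 0.0004 = 0.4130
B_I = 1 / 0.4130 = 2.4213
Σp_IVᵢ² = 0.23² + 0.04² + 0.08² + 0.07² + 0.22² + 0.17² + 0.19² = 0.0529 + 0.0016 + 0.0064 + 0.0049 + 0.0484 + 0.0289 + 0.0361 = 0.1792
B_IV = 1 / 0.1792 = 5.5804
Σp_IIᵢ² = 0.05² + 0.42² + 0.14² + 0.02² + 0.02² + 0.33² + 0.02² = 0.0025 + 0.1764 + 0.0196 + 0.0004 + 0.0004 + 0.1089 + 0.0004 = 0.3086
B_II = 1 / 0.3086 = 3.2404
Σp_IIIᵢ² = 0.19² + 0.09² + 0.08² + 0.16² + 0.16² + 0.13² + 0.19² = 0.0361 + 0.0081 + 0.0064 + 0.0256 + 0.0256 + 0.0169 + 0.0361 = 0.1548
B_III = 1 / 0.1548 = 6.4599
Highest B → broadest niche (most generalist): morphospecies III (B = 6.46).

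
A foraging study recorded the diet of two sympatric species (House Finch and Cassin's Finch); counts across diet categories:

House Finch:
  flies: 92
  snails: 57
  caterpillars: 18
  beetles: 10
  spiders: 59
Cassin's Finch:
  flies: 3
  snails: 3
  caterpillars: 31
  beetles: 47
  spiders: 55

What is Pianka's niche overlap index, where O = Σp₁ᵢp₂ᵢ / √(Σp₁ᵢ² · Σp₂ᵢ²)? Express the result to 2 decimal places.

Proportions for House Finch (n=236): 92/236=0.3898, 57/236=0.2415, 18/236=0.0763, 10/236=0.0424, 59/236=0.2500
Proportions for Cassin's Finch (n=139): 3/139=0.0216, 3/139=0.0216, 31/139=0.2230, 47/139=0.3381, 55/139=0.3957
Σ p₁ᵢp₂ᵢ = 0.008420 + 0.005216 + 0.017015 + 0.014335 + 0.098925 = 0.143911
Σp_1ᵢ² = 0.3898² + 0.2415² + 0.0763² + 0.0424² + 0.2500² = 0.151944 + 0.058322 + 0.005822 + 0.001798 + 0.062500 = 0.280386
Σp_2ᵢ² = 0.0216² + 0.0216² + 0.2230² + 0.3381² + 0.3957² = 0.000467 + 0.000467 + 0.049729 + 0.114312 + 0.156578 = 0.321553
O = 0.143911 / √(0.280386 × 0.321553) = 0.143911 / 0.3002648 = 0.4793

0.48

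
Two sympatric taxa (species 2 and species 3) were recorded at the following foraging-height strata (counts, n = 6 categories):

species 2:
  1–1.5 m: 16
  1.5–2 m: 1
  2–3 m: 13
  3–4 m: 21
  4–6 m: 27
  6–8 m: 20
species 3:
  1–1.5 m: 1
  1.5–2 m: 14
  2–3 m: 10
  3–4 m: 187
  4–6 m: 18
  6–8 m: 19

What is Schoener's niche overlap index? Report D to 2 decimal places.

0.42

Proportions for species 2 (n=98): 16/98=0.1633, 1/98=0.0102, 13/98=0.1327, 21/98=0.2143, 27/98=0.2755, 20/98=0.2041
Proportions for species 3 (n=249): 1/249=0.0040, 14/249=0.0562, 10/249=0.0402, 187/249=0.7510, 18/249=0.0723, 19/249=0.0763
Σ|p₁ᵢ − p₂ᵢ| = 0.1593 + 0.0460 + 0.0925 + 0.5367 + 0.2032 + 0.1278 = 1.1655
D = 1 − ½ × 1.1655 = 1 − 0.58275 = 0.41725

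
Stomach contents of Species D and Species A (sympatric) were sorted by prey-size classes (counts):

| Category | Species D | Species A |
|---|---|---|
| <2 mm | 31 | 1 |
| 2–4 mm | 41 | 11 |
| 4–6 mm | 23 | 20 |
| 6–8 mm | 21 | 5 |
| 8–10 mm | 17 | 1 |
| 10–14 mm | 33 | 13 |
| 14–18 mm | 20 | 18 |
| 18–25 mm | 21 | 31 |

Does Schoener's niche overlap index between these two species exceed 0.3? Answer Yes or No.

Yes

Proportions for Species D (n=207): 31/207=0.1498, 41/207=0.1981, 23/207=0.1111, 21/207=0.1014, 17/207=0.0821, 33/207=0.1594, 20/207=0.0966, 21/207=0.1014
Proportions for Species A (n=100): 1/100=0.0100, 11/100=0.1100, 20/100=0.2000, 5/100=0.0500, 1/100=0.0100, 13/100=0.1300, 18/100=0.1800, 31/100=0.3100
Σ|p₁ᵢ − p₂ᵢ| = 0.1398 + 0.0881 + 0.0889 + 0.0514 + 0.0721 + 0.0294 + 0.0834 + 0.2086 = 0.7617
D = 1 − ½ × 0.7617 = 1 − 0.38085 = 0.61915
D = 0.61915 > 0.3 → Yes.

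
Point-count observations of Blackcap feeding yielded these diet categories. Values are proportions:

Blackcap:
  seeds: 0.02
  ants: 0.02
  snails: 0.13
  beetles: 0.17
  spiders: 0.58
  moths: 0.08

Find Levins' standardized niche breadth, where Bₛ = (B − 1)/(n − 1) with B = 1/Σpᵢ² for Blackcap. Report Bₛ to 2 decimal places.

0.31

Σpᵢ² = 0.02² + 0.02² + 0.13² + 0.17² + 0.58² + 0.08² = 0.0004 + 0.0004 + 0.0169 + 0.0289 + 0.3364 + 0.0064 = 0.3894
B = 1 / 0.3894 = 2.5681
Bₛ = (B − 1)/(n − 1) = (2.5681 − 1)/(6 − 1) = 1.5681/5 = 0.3136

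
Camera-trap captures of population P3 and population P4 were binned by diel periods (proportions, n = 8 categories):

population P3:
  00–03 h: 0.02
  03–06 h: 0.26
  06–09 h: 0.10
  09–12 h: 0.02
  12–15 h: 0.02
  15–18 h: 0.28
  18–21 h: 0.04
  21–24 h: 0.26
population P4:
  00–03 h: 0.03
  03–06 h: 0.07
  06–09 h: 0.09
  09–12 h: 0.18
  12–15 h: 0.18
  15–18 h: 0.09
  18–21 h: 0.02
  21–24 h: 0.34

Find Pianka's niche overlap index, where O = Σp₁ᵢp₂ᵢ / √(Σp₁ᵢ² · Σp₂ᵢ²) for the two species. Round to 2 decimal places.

0.70

Σ p₁ᵢp₂ᵢ = 0.0006 + 0.0182 + 0.0090 + 0.0036 + 0.0036 + 0.0252 + 0.0008 + 0.0884 = 0.1494
Σp_1ᵢ² = 0.02² + 0.26² + 0.10² + 0.02² + 0.02² + 0.28² + 0.04² + 0.26² = 0.0004 + 0.0676 + 0.0100 + 0.0004 + 0.0004 + 0.0784 + 0.0016 + 0.0676 = 0.2264
Σp_2ᵢ² = 0.03² + 0.07² + 0.09² + 0.18² + 0.18² + 0.09² + 0.02² + 0.34² = 0.0009 + 0.0049 + 0.0081 + 0.0324 + 0.0324 + 0.0081 + 0.0004 + 0.1156 = 0.2028
O = 0.1494 / √(0.2264 × 0.2028) = 0.1494 / 0.21428 = 0.6972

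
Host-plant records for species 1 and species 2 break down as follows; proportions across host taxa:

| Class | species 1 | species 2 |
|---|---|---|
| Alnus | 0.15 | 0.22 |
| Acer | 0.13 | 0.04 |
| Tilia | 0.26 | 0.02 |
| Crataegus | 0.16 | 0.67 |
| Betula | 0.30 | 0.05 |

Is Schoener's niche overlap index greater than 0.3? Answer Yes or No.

Σ|p₁ᵢ − p₂ᵢ| = 0.07 + 0.09 + 0.24 + 0.51 + 0.25 = 1.16
D = 1 − ½ × 1.16 = 1 − 0.580 = 0.4200
D = 0.4200 > 0.3 → Yes.

Yes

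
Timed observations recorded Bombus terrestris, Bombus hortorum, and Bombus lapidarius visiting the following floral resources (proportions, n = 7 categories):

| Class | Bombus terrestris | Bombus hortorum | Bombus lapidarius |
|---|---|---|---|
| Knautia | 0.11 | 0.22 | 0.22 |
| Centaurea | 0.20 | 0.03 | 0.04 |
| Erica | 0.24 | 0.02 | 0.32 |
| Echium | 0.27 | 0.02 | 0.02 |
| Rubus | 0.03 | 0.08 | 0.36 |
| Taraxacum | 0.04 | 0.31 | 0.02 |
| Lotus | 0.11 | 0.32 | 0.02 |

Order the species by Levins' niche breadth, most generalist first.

Bombus terrestris > Bombus hortorum > Bombus lapidarius

Σp_terrᵢ² = 0.11² + 0.20² + 0.24² + 0.27² + 0.03² + 0.04² + 0.11² = 0.0121 + 0.0400 + 0.0576 + 0.0729 + 0.0009 + 0.0016 + 0.0121 = 0.1972
B_terr = 1 / 0.1972 = 5.0710
Σp_hortᵢ² = 0.22² + 0.03² + 0.02² + 0.02² + 0.08² + 0.31² + 0.32² = 0.0484 + 0.0009 + 0.0004 + 0.0004 + 0.0064 + 0.0961 + 0.1024 = 0.2550
B_hort = 1 / 0.2550 = 3.9216
Σp_lapiᵢ² = 0.22² + 0.04² + 0.32² + 0.02² + 0.36² + 0.02² + 0.02² = 0.0484 + 0.0016 + 0.1024 + 0.0004 + 0.1296 + 0.0004 + 0.0004 = 0.2832
B_lapi = 1 / 0.2832 = 3.5311
Ranking by B (broadest → narrowest): Bombus terrestris (5.07) > Bombus hortorum (3.92) > Bombus lapidarius (3.53)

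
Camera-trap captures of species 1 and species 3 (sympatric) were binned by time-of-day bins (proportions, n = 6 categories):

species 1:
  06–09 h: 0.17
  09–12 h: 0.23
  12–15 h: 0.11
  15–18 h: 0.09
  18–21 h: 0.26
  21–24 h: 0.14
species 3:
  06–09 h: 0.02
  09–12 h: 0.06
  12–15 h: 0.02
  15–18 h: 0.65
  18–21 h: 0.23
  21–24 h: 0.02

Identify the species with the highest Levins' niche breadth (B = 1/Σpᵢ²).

species 1

Σp_1ᵢ² = 0.17² + 0.23² + 0.11² + 0.09² + 0.26² + 0.14² = 0.0289 + 0.0529 + 0.0121 + 0.0081 + 0.0676 + 0.0196 = 0.1892
B_1 = 1 / 0.1892 = 5.2854
Σp_3ᵢ² = 0.02² + 0.06² + 0.02² + 0.65² + 0.23² + 0.02² = 0.0004 + 0.0036 + 0.0004 + 0.4225 + 0.0529 + 0.0004 = 0.4802
B_3 = 1 / 0.4802 = 2.0825
Highest B → broadest niche (most generalist): species 1 (B = 5.29).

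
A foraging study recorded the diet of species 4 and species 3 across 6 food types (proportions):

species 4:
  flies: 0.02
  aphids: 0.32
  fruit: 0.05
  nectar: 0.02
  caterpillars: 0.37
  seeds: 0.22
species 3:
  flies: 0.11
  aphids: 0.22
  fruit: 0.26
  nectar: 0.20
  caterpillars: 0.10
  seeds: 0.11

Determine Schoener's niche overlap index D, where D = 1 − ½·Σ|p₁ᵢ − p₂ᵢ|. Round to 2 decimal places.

0.52

Σ|p₁ᵢ − p₂ᵢ| = 0.09 + 0.10 + 0.21 + 0.18 + 0.27 + 0.11 = 0.96
D = 1 − ½ × 0.96 = 1 − 0.480 = 0.5200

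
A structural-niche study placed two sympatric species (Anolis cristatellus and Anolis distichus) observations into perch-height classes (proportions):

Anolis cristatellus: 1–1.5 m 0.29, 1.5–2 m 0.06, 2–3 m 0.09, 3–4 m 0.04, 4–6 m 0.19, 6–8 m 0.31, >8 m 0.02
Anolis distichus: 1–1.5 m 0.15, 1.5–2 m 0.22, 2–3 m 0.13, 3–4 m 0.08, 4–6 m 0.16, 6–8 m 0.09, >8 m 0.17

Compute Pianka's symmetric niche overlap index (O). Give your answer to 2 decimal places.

0.70

Σ p₁ᵢp₂ᵢ = 0.0435 + 0.0132 + 0.0117 + 0.0032 + 0.0304 + 0.0279 + 0.0034 = 0.1333
Σp_1ᵢ² = 0.29² + 0.06² + 0.09² + 0.04² + 0.19² + 0.31² + 0.02² = 0.0841 + 0.0036 + 0.0081 + 0.0016 + 0.0361 + 0.0961 + 0.0004 = 0.2300
Σp_2ᵢ² = 0.15² + 0.22² + 0.13² + 0.08² + 0.16² + 0.09² + 0.17² = 0.0225 + 0.0484 + 0.0169 + 0.0064 + 0.0256 + 0.0081 + 0.0289 = 0.1568
O = 0.1333 / √(0.2300 × 0.1568) = 0.1333 / 0.18991 = 0.7019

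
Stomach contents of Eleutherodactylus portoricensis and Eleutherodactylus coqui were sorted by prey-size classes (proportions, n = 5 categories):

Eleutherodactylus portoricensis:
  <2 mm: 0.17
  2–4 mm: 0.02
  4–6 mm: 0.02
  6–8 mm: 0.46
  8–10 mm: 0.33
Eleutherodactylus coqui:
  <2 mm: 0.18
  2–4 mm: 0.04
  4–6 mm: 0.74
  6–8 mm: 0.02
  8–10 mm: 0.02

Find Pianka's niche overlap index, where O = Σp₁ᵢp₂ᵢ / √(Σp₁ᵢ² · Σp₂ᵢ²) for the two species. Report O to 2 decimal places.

Σ p₁ᵢp₂ᵢ = 0.0306 + 0.0008 + 0.0148 + 0.0092 + 0.0066 = 0.0620
Σp_1ᵢ² = 0.17² + 0.02² + 0.02² + 0.46² + 0.33² = 0.0289 + 0.0004 + 0.0004 + 0.2116 + 0.1089 = 0.3502
Σp_2ᵢ² = 0.18² + 0.04² + 0.74² + 0.02² + 0.02² = 0.0324 + 0.0016 + 0.5476 + 0.0004 + 0.0004 = 0.5824
O = 0.0620 / √(0.3502 × 0.5824) = 0.0620 / 0.45162 = 0.1373

0.14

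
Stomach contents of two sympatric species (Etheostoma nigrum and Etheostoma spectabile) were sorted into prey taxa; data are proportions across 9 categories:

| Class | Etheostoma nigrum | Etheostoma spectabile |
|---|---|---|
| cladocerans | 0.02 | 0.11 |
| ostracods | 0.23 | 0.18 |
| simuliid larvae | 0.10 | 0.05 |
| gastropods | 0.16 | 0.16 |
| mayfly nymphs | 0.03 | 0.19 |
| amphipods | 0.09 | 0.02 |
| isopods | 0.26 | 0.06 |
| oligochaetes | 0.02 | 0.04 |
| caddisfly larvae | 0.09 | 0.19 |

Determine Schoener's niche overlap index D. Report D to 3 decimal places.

Σ|p₁ᵢ − p₂ᵢ| = 0.09 + 0.05 + 0.05 + 0.00 + 0.16 + 0.07 + 0.20 + 0.02 + 0.10 = 0.74
D = 1 − ½ × 0.74 = 1 − 0.370 = 0.63000

0.630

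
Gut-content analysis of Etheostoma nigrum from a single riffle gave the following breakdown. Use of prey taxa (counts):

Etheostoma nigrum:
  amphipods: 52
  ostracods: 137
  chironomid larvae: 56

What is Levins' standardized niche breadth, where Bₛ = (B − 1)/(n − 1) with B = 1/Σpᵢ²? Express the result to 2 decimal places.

Proportions for Etheostoma nigrum (n=245): 52/245=0.2122, 137/245=0.5592, 56/245=0.2286
Σpᵢ² = 0.2122² + 0.5592² + 0.2286² = 0.045029 + 0.312705 + 0.052258 = 0.409992
B = 1 / 0.409992 = 2.4391
Bₛ = (B − 1)/(n − 1) = (2.4391 − 1)/(3 − 1) = 1.4391/2 = 0.7196

0.72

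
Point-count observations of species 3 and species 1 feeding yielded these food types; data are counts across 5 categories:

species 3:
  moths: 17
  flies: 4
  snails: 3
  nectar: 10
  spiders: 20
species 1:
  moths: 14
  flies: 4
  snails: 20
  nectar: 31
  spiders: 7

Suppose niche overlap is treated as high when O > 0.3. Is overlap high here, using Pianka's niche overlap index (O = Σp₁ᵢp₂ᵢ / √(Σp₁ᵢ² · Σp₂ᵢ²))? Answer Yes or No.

Yes

Proportions for species 3 (n=54): 17/54=0.3148, 4/54=0.0741, 3/54=0.0556, 10/54=0.1852, 20/54=0.3704
Proportions for species 1 (n=76): 14/76=0.1842, 4/76=0.0526, 20/76=0.2632, 31/76=0.4079, 7/76=0.0921
Σ p₁ᵢp₂ᵢ = 0.057986 + 0.003898 + 0.014634 + 0.075543 + 0.034114 = 0.186175
Σp_1ᵢ² = 0.3148² + 0.0741² + 0.0556² + 0.1852² + 0.3704² = 0.099099 + 0.005491 + 0.003091 + 0.034299 + 0.137196 = 0.279176
Σp_2ᵢ² = 0.1842² + 0.0526² + 0.2632² + 0.4079² + 0.0921² = 0.033930 + 0.002767 + 0.069274 + 0.166382 + 0.008482 = 0.280835
O = 0.186175 / √(0.279176 × 0.280835) = 0.186175 / 0.2800043 = 0.6649
O = 0.6649 > 0.3 → Yes.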